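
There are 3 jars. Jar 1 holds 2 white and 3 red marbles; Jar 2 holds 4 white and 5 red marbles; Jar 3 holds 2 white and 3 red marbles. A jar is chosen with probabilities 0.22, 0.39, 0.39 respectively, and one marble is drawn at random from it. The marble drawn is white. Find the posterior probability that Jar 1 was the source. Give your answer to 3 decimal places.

Posterior probability ≈ 0.211

Tabulate prior·likelihood by source: [1] prior 0.22, lik 0.4, product 0.08800; [2] prior 0.39, lik 0.4444, product 0.1733; [3] prior 0.39, lik 0.4, product 0.1560.
Normalizing constant = 0.41733; the posterior for Jar 1 is its product over the sum, 0.08800/0.41733 = 0.211.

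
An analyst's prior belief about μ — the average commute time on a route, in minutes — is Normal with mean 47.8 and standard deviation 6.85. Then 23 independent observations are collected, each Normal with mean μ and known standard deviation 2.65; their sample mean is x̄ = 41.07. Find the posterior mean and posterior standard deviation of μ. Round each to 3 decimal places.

Prior precision 1/τ₀² = 1/6.85² = 0.0213117; data precision n/σ² = 23/2.65² = 3.27519.
Posterior precision = 0.0213117 + 3.27519 = 3.29650, giving posterior SD = 1/√3.29650 = 0.551.
Posterior mean = (0.0213117·47.8 + 3.27519·41.07) / 3.29650 = 41.114.

Posterior mean ≈ 41.114; posterior SD ≈ 0.551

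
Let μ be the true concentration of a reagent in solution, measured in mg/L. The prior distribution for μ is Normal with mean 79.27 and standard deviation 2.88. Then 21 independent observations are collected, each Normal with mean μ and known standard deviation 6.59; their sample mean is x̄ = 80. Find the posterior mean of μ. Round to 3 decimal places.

With known σ, the Normal prior is conjugate. Weight on the data is w = (n/σ²)/(n/σ² + 1/τ₀²) = 0.483558/(0.483558+0.120563) = 0.80043.
Posterior mean = w·x̄ + (1−w)·μ₀ = 0.80043·80 + 0.19957·79.27 = 79.854.

Posterior mean ≈ 79.854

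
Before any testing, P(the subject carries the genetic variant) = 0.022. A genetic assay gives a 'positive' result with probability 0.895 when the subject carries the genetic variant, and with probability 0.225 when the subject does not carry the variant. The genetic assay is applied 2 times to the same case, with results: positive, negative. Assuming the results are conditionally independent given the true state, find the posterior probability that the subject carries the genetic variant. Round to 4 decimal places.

Let H be the event that the subject carries the genetic variant; start with P(H) = 0.022. P('positive'|H) = 0.895, P('positive'|¬H) = 0.225.
Update on result 1 ('positive'): P(H) ← 0.895·0.0220 / (0.895·0.0220 + 0.225·0.9780) = 0.019690/0.23974 = 0.0821.
Update on result 2 ('negative'): P(H) ← 0.105·0.0821 / (0.105·0.0821 + 0.775·0.9179) = 0.0086237/0.71997 = 0.0120.

Posterior P(H) ≈ 0.0120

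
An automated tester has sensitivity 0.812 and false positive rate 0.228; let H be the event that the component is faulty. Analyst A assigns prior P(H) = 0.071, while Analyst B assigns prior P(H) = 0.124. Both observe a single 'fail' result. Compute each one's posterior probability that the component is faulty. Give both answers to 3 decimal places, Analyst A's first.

P('+'|H) = 0.812, P('+'|¬H) = 0.228.
Analyst A: numerator 0.812·0.071 = 0.057652; evidence = 0.057652+0.228·0.929 = 0.26946; posterior = 0.214.
Analyst B: numerator 0.812·0.124 = 0.10069; evidence = 0.10069+0.228·0.876 = 0.30042; posterior = 0.335.

Analyst A: 0.214; Analyst B: 0.335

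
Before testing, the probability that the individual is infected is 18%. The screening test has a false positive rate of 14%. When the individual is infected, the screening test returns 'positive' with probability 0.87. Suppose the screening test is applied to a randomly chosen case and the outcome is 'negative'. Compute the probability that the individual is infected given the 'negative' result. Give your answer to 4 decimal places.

Write H for 'the individual is infected'. Prior odds H:¬H = 0.18/0.82 = 0.21951. For the 'negative' outcome, the likelihood ratio is 0.13/0.86 = 0.15116.
Posterior odds = 0.21951 × 0.15116 = 0.033182, so P(H|E) = 0.033182/(1+0.033182) = 0.0321.

P(H | E) ≈ 0.0321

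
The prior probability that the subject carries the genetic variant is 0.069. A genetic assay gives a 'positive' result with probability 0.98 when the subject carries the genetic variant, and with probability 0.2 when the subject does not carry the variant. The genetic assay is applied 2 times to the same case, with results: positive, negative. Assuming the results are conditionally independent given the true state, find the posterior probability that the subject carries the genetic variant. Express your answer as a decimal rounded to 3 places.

Let H be the event that the subject carries the genetic variant; start with P(H) = 0.069. P('positive'|H) = 0.98, P('positive'|¬H) = 0.2.
Update on result 1 ('positive'): P(H) ← 0.98·0.0690 / (0.98·0.0690 + 0.2·0.9310) = 0.067620/0.25382 = 0.2664.
Update on result 2 ('negative'): P(H) ← 0.02·0.2664 / (0.02·0.2664 + 0.8·0.7336) = 0.0053282/0.59220 = 0.0090.

Posterior P(H) ≈ 0.009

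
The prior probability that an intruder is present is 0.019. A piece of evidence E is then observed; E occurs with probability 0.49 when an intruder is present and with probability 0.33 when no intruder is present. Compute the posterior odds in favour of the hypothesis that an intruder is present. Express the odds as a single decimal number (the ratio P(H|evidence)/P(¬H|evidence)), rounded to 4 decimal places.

Prior odds = 0.019/(1−0.019) = 0.019368. In log-odds, ln(0.019368) = -3.9441.
Add log likelihood ratio: ln(1.4848) = 0.39531.
Posterior log-odds = -3.5488, so posterior odds = exp(-3.5488) = 0.028759.

Posterior odds ≈ 0.0288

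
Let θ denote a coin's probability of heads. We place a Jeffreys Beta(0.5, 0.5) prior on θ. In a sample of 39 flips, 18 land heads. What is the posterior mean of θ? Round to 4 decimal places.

The binomial likelihood is conjugate to the Beta prior: with 18 successes and 21 failures, the posterior is Beta(0.5+18, 0.5+21) = Beta(18.5, 21.5).
E[θ | data] = 18.5/(18.5+21.5) = 0.4625.

Posterior mean ≈ 0.4625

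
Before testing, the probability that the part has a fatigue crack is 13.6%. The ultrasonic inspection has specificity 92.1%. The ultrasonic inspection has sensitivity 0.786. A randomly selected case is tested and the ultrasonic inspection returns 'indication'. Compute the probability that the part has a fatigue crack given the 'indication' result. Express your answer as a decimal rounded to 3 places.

Write H for 'the part has a fatigue crack'. Prior odds H:¬H = 0.136/0.864 = 0.15741. For the 'indication' outcome, the likelihood ratio is 0.786/0.079 = 9.9494.
Posterior odds = 0.15741 × 9.9494 = 1.5661, so P(H|E) = 1.5661/(1+1.5661) = 0.610.

P(H | E) ≈ 0.610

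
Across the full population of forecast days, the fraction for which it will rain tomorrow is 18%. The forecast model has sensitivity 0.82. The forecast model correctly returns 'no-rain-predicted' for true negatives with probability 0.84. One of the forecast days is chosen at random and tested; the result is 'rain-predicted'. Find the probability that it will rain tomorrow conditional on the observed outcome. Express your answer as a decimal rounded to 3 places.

Write H for 'it will rain tomorrow'. Prior odds H:¬H = 0.18/0.82 = 0.21951. For the 'rain-predicted' outcome, the likelihood ratio is 0.82/0.16 = 5.1250.
Posterior odds = 0.21951 × 5.1250 = 1.1250, so P(H|E) = 1.1250/(1+1.1250) = 0.529.

P(H | E) ≈ 0.529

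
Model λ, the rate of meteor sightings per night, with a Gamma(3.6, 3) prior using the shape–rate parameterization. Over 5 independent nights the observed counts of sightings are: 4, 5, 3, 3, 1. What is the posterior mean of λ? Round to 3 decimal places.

Posterior mean ≈ 2.450

Total count ∑xᵢ = 16 over n = 5 nights.
Gamma is conjugate to the Poisson likelihood: posterior is Gamma(shape = 3.6+16 = 19.6, rate = 3+5 = 8).
Posterior mean = shape/rate = 19.6/8 = 2.450.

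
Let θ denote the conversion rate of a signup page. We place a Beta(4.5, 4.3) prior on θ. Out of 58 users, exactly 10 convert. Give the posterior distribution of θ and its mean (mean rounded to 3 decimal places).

Posterior: Beta(14.5, 52.3); mean ≈ 0.217

Observing 10 successes and 48 failures updates Beta(4.5, 4.3) by adding the success and failure counts to the two shape parameters: α = 4.5+10 = 14.5, β = 4.3+48 = 52.3.
E[θ | data] = 14.5/(14.5+52.3) = 0.217.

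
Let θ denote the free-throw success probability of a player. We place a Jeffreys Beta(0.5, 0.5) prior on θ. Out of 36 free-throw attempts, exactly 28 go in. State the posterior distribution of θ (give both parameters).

Observing 28 successes and 8 failures updates Beta(0.5, 0.5) by adding the success and failure counts to the two shape parameters: α = 0.5+28 = 28.5, β = 0.5+8 = 8.5.

Posterior: Beta(28.5, 8.5)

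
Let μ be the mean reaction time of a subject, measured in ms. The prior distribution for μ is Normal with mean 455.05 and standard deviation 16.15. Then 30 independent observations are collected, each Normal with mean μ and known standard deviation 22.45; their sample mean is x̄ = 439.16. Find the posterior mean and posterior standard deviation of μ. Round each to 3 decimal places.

Prior precision 1/τ₀² = 1/16.15² = 0.00383403; data precision n/σ² = 30/22.45² = 0.0595235.
Posterior precision = 0.00383403 + 0.0595235 = 0.0633575, giving posterior SD = 1/√0.0633575 = 3.973.
Posterior mean = (0.00383403·455.05 + 0.0595235·439.16) / 0.0633575 = 440.122.

Posterior mean ≈ 440.122; posterior SD ≈ 3.973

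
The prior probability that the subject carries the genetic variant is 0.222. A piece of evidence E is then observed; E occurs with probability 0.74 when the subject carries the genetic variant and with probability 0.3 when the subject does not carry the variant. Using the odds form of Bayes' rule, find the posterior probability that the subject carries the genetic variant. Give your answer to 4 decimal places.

Posterior probability ≈ 0.4131

Prior odds = 0.222/(1−0.222) = 0.28535. In log-odds, ln(0.28535) = -1.2540.
Add log likelihood ratio: ln(2.4667) = 0.90287.
Posterior log-odds = -0.35118, so posterior odds = exp(-0.35118) = 0.70386. Converting, P(H|E) = 0.70386/1.7039 = 0.4131.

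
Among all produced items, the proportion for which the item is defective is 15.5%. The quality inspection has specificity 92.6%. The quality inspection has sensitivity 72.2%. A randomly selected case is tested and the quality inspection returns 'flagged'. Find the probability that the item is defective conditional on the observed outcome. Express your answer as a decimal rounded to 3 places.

Let H be the event that the item is defective. P(H) = 0.155, so P(¬H) = 0.845. With E the 'flagged' result, P(E|H) = 0.722 and P(E|¬H) = 0.074.
P(E) = 0.722·0.155 + 0.074·0.845 = 0.11191 + 0.062530 = 0.17444.
By Bayes' theorem, P(H|E) = 0.11191 / 0.17444 = 0.642.

P(H | E) ≈ 0.642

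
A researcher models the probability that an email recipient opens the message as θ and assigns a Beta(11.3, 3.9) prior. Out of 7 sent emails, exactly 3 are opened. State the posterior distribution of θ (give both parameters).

Observing 3 successes and 4 failures updates Beta(11.3, 3.9) by adding the success and failure counts to the two shape parameters: α = 11.3+3 = 14.3, β = 3.9+4 = 7.9.

Posterior: Beta(14.3, 7.9)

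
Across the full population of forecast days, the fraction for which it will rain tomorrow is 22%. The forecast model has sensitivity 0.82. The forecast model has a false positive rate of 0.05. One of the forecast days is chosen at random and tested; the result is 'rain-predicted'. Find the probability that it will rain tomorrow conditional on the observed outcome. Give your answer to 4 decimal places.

P(H | E) ≈ 0.8222

Write H for 'it will rain tomorrow'. Prior odds H:¬H = 0.22/0.78 = 0.28205. For the 'rain-predicted' outcome, the likelihood ratio is 0.82/0.05 = 16.400.
Posterior odds = 0.28205 × 16.400 = 4.6256, so P(H|E) = 4.6256/(1+4.6256) = 0.8222.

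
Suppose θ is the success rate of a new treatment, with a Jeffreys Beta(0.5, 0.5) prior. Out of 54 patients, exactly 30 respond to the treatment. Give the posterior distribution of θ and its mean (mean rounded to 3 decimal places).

Observing 30 successes and 24 failures updates Beta(0.5, 0.5) by adding the success and failure counts to the two shape parameters: α = 0.5+30 = 30.5, β = 0.5+24 = 24.5.
E[θ | data] = 30.5/(30.5+24.5) = 0.555.

Posterior: Beta(30.5, 24.5); mean ≈ 0.555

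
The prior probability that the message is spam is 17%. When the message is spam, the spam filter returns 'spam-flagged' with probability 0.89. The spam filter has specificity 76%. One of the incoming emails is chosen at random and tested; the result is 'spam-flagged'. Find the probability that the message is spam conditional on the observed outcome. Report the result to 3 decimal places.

P(H | E) ≈ 0.432

Let H be the event that the message is spam. P(H) = 0.17, so P(¬H) = 0.83. With E the 'spam-flagged' result, P(E|H) = 0.89 and P(E|¬H) = 0.24.
P(E) = 0.89·0.17 + 0.24·0.83 = 0.15130 + 0.19920 = 0.35050.
By Bayes' theorem, P(H|E) = 0.15130 / 0.35050 = 0.432.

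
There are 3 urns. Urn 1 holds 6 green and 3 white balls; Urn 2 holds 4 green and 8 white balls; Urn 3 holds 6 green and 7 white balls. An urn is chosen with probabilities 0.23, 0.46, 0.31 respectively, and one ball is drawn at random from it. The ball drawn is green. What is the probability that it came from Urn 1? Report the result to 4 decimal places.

Posterior probability ≈ 0.3409

P(green|Urn 1) = 0.6667; P(green|Urn 2) = 0.3333; P(green|Urn 3) = 0.4615.
Prior × likelihood for each source: 0.23·0.6667=0.1533, 0.46·0.3333=0.1533, 0.31·0.4615=0.1431. Summing gives P(green) = 0.44974.
P(Urn 1 | green) = 0.1533 / 0.44974 = 0.3409.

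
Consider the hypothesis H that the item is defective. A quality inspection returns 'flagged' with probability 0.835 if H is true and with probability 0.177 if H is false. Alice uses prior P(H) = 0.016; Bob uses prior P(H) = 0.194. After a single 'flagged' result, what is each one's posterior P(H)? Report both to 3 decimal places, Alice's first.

The likelihood ratio for a 'flagged' result is 0.835/0.177 = 4.7175.
Alice: prior odds 0.016/0.984 = 0.016260; posterior odds 0.076708; posterior probability 0.071.
Bob: prior odds 0.194/0.806 = 0.24069; posterior odds 1.1355; posterior probability 0.532.

Alice: 0.071; Bob: 0.532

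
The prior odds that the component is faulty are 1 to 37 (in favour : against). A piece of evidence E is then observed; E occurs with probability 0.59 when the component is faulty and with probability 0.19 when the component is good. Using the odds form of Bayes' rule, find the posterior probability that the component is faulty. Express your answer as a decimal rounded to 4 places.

Prior odds = 1/37 = 0.027027. In log-odds, ln(0.027027) = -3.6109.
Add log likelihood ratio: ln(3.1053) = 1.1331.
Posterior log-odds = -2.4778, so posterior odds = exp(-2.4778) = 0.083926. Converting, P(H|E) = 0.083926/1.0839 = 0.0774.

Posterior probability ≈ 0.0774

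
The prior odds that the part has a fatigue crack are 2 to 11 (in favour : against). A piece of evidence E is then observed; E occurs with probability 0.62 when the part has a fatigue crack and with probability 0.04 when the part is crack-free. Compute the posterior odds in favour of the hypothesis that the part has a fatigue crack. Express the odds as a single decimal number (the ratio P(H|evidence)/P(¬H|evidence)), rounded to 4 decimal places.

Prior odds = 2/11 = 0.18182.
Likelihood ratio for E = 0.62/0.04 = 15.500.
Posterior odds = prior odds × LR = 2.8182.

Posterior odds ≈ 2.8182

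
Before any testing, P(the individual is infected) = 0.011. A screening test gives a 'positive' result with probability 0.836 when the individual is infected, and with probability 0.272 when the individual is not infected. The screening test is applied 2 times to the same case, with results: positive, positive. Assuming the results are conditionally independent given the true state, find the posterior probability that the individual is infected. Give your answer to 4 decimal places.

Posterior P(H) ≈ 0.0951

With H the event that the individual is infected, the joint likelihood of the observed sequence is P(data|H) = 0.836·0.836 = 0.69890 and P(data|¬H) = 0.272·0.272 = 0.073984.
Bayes: P(H|data) = 0.011·0.69890 / (0.011·0.69890 + 0.989·0.073984) = 0.0076879/0.080858 = 0.0951.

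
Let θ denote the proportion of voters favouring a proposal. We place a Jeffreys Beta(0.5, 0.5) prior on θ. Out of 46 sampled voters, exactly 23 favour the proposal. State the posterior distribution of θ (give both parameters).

Posterior: Beta(23.5, 23.5)

The binomial likelihood is conjugate to the Beta prior: with 23 successes and 23 failures, the posterior is Beta(0.5+23, 0.5+23) = Beta(23.5, 23.5).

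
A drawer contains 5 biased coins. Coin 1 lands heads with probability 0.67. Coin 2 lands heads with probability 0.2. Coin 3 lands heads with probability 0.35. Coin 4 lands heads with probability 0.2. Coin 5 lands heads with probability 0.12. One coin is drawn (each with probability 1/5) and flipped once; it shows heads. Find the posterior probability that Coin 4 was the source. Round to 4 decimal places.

Tabulate prior·likelihood by source: [1] prior 0.2, lik 0.67, product 0.1340; [2] prior 0.2, lik 0.2, product 0.04000; [3] prior 0.2, lik 0.35, product 0.07000; [4] prior 0.2, lik 0.2, product 0.04000; [5] prior 0.2, lik 0.12, product 0.02400.
Normalizing constant = 0.30800; the posterior for Coin 4 is its product over the sum, 0.04000/0.30800 = 0.1299.

Posterior probability ≈ 0.1299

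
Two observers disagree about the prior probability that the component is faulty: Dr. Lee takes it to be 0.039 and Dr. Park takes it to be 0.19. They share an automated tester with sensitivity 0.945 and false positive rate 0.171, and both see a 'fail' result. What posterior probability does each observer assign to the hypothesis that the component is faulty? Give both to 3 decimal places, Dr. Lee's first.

Dr. Lee: 0.183; Dr. Park: 0.565

The likelihood ratio for a 'fail' result is 0.945/0.171 = 5.5263.
Dr. Lee: prior odds 0.039/0.961 = 0.040583; posterior odds 0.22427; posterior probability 0.183.
Dr. Park: prior odds 0.19/0.81 = 0.23457; posterior odds 1.2963; posterior probability 0.565.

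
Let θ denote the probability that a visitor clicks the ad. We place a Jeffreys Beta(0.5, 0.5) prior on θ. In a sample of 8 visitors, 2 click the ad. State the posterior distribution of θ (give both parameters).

Posterior: Beta(2.5, 6.5)

The binomial likelihood is conjugate to the Beta prior: with 2 successes and 6 failures, the posterior is Beta(0.5+2, 0.5+6) = Beta(2.5, 6.5).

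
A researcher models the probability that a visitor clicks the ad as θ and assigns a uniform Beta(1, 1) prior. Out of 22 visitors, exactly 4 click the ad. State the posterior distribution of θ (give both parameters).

Posterior: Beta(5, 19)

Observing 4 successes and 18 failures updates Beta(1, 1) by adding the success and failure counts to the two shape parameters: α = 1+4 = 5, β = 1+18 = 19.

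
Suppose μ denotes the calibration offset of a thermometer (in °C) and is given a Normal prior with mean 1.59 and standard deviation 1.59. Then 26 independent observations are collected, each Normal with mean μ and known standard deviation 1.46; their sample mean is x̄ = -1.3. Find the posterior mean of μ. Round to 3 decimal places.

Posterior mean ≈ -1.209

With known σ, the Normal prior is conjugate. Weight on the data is w = (n/σ²)/(n/σ² + 1/τ₀²) = 12.1974/(12.1974+0.395554) = 0.96859.
Posterior mean = w·x̄ + (1−w)·μ₀ = 0.96859·-1.3 + 0.031411·1.59 = -1.209.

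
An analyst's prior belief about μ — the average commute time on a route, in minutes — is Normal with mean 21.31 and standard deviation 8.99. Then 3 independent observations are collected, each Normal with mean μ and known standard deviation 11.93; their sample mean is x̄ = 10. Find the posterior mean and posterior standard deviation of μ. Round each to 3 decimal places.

Prior precision 1/τ₀² = 1/8.99² = 0.0123732; data precision n/σ² = 3/11.93² = 0.0210785.
Posterior precision = 0.0123732 + 0.0210785 = 0.0334517, giving posterior SD = 1/√0.0334517 = 5.468.
Posterior mean = (0.0123732·21.31 + 0.0210785·10) / 0.0334517 = 14.183.

Posterior mean ≈ 14.183; posterior SD ≈ 5.468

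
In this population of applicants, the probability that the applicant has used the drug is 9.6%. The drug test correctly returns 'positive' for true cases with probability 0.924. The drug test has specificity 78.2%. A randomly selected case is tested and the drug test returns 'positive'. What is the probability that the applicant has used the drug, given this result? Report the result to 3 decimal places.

Let H be the event that the applicant has used the drug. P(H) = 0.096, so P(¬H) = 0.904. With E the 'positive' result, P(E|H) = 0.924 and P(E|¬H) = 0.218.
P(E) = 0.924·0.096 + 0.218·0.904 = 0.088704 + 0.19707 = 0.28578.
By Bayes' theorem, P(H|E) = 0.088704 / 0.28578 = 0.310.

P(H | E) ≈ 0.310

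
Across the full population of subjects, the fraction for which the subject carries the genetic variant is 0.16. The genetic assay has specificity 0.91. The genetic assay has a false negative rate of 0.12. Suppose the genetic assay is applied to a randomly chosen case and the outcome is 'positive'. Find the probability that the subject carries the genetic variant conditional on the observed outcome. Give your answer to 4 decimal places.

Let H be the event that the subject carries the genetic variant. P(H) = 0.16, so P(¬H) = 0.84. With E the 'positive' result, P(E|H) = 0.88 and P(E|¬H) = 0.09.
P(E) = 0.88·0.16 + 0.09·0.84 = 0.14080 + 0.075600 = 0.21640.
By Bayes' theorem, P(H|E) = 0.14080 / 0.21640 = 0.6506.

P(H | E) ≈ 0.6506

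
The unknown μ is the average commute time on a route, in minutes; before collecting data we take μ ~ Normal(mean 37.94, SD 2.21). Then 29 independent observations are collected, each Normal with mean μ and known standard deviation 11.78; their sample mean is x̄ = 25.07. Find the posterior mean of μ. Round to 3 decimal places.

Posterior mean ≈ 31.439

Prior precision 1/τ₀² = 1/2.21² = 0.204746; data precision n/σ² = 29/11.78² = 0.208981.
Posterior precision = 0.204746 + 0.208981 = 0.413727.
Posterior mean = (0.204746·37.94 + 0.208981·25.07) / 0.413727 = 31.439.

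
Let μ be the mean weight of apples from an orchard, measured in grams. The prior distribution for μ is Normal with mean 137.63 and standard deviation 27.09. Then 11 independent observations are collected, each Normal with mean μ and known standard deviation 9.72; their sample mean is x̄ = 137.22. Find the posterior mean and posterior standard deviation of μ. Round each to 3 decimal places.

With known σ, the Normal prior is conjugate. Weight on the data is w = (n/σ²)/(n/σ² + 1/τ₀²) = 0.116429/(0.116429+0.00136264) = 0.98843.
Posterior mean = w·x̄ + (1−w)·μ₀ = 0.98843·137.22 + 0.011568·137.63 = 137.225. Posterior variance = 1/(0.116429+0.00136264) = 8.48959, so SD = 2.914.

Posterior mean ≈ 137.225; posterior SD ≈ 2.914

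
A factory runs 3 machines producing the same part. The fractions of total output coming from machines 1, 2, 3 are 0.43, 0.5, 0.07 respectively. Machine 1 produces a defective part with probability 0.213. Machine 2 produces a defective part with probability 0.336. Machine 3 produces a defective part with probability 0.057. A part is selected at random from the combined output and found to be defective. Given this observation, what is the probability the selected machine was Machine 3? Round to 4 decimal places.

P(defective|M1) = 0.213; P(defective|M2) = 0.336; P(defective|M3) = 0.057.
Prior × likelihood for each source: 0.43·0.213=0.09159, 0.5·0.336=0.1680, 0.07·0.057=0.003990. Summing gives P(defective) = 0.26358.
P(Machine 3 | defective) = 0.003990 / 0.26358 = 0.0151.

Posterior probability ≈ 0.0151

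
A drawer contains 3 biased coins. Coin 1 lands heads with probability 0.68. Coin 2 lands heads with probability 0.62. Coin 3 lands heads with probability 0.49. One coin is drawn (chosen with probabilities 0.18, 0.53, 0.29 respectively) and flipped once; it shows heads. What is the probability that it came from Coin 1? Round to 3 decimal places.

Posterior probability ≈ 0.206

P(heads|C1) = 0.68; P(heads|C2) = 0.62; P(heads|C3) = 0.49.
Prior × likelihood for each source: 0.18·0.68=0.1224, 0.53·0.62=0.3286, 0.29·0.49=0.1421. Summing gives P(heads) = 0.59310.
P(Coin 1 | heads) = 0.1224 / 0.59310 = 0.206.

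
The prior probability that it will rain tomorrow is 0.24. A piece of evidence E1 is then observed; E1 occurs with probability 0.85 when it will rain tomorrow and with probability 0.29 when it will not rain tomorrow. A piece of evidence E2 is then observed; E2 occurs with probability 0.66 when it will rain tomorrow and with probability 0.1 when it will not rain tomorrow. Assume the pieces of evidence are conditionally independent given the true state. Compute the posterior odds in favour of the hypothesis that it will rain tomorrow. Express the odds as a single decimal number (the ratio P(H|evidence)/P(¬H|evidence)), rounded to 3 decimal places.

Posterior odds ≈ 6.109

Prior odds = 0.24/(1−0.24) = 0.31579.
Likelihood ratio for E1 = 0.85/0.29 = 2.9310.
Likelihood ratio for E2 = 0.66/0.1 = 6.6000.
Posterior odds = prior odds × LR₁ × LR₂ = 6.1089.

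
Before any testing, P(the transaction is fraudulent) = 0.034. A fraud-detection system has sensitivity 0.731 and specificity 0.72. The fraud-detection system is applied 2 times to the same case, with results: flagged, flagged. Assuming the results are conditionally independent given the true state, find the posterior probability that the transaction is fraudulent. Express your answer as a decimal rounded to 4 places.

With H the event that the transaction is fraudulent, the joint likelihood of the observed sequence is P(data|H) = 0.731·0.731 = 0.53436 and P(data|¬H) = 0.28·0.28 = 0.078400.
Bayes: P(H|data) = 0.034·0.53436 / (0.034·0.53436 + 0.966·0.078400) = 0.018168/0.093903 = 0.1935.

Posterior P(H) ≈ 0.1935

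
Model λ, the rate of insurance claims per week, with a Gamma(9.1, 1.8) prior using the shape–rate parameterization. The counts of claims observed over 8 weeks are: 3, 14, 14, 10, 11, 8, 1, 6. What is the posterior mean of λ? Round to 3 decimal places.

Posterior mean ≈ 7.765

The Poisson likelihood adds the total count to the shape and the number of exposure periods to the rate. Here ∑xᵢ = 67 and n = 8, so shape 9.1→76.1 and rate 1.8→9.8.
E[λ | data] = 76.1/9.8 = 7.765.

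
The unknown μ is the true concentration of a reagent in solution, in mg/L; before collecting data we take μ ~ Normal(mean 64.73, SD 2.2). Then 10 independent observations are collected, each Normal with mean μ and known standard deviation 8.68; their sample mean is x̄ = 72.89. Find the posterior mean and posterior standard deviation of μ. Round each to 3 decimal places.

Prior precision 1/τ₀² = 1/2.2² = 0.206612; data precision n/σ² = 10/8.68² = 0.132727.
Posterior precision = 0.206612 + 0.132727 = 0.339339, giving posterior SD = 1/√0.339339 = 1.717.
Posterior mean = (0.206612·64.73 + 0.132727·72.89) / 0.339339 = 67.922.

Posterior mean ≈ 67.922; posterior SD ≈ 1.717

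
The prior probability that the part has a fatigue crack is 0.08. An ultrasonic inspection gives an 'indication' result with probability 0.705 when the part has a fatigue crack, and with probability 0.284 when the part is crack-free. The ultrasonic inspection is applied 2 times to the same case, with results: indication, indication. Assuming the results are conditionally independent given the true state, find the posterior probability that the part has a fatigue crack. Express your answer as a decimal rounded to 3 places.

Posterior P(H) ≈ 0.349

Let H be the event that the part has a fatigue crack; start with P(H) = 0.08. P('indication'|H) = 0.705, P('indication'|¬H) = 0.284.
Update on result 1 ('indication'): P(H) ← 0.705·0.0800 / (0.705·0.0800 + 0.284·0.9200) = 0.056400/0.31768 = 0.1775.
Update on result 2 ('indication'): P(H) ← 0.705·0.1775 / (0.705·0.1775 + 0.284·0.8225) = 0.12516/0.35874 = 0.3489.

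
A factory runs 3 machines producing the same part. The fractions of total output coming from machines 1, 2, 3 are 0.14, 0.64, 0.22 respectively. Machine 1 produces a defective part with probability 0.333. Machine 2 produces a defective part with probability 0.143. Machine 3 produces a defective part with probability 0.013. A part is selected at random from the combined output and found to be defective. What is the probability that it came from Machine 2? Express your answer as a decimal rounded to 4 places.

Posterior probability ≈ 0.6491

Tabulate prior·likelihood by source: [1] prior 0.14, lik 0.333, product 0.04662; [2] prior 0.64, lik 0.143, product 0.09152; [3] prior 0.22, lik 0.013, product 0.002860.
Normalizing constant = 0.14100; the posterior for Machine 2 is its product over the sum, 0.09152/0.14100 = 0.6491.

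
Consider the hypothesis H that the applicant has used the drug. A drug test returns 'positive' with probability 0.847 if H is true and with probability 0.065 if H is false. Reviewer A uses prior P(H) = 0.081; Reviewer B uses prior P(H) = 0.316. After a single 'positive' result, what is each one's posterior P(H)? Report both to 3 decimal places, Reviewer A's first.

The likelihood ratio for a 'positive' result is 0.847/0.065 = 13.031.
Reviewer A: prior odds 0.081/0.919 = 0.088139; posterior odds 1.1485; posterior probability 0.535.
Reviewer B: prior odds 0.316/0.684 = 0.46199; posterior odds 6.0201; posterior probability 0.858.

Reviewer A: 0.535; Reviewer B: 0.858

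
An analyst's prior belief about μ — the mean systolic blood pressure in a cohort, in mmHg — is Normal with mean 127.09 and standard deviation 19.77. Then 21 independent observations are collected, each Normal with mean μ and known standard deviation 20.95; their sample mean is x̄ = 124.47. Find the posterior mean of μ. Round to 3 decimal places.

Posterior mean ≈ 124.603

Prior precision 1/τ₀² = 1/19.77² = 0.00255851; data precision n/σ² = 21/20.95² = 0.0478466.
Posterior precision = 0.00255851 + 0.0478466 = 0.0504051.
Posterior mean = (0.00255851·127.09 + 0.0478466·124.47) / 0.0504051 = 124.603.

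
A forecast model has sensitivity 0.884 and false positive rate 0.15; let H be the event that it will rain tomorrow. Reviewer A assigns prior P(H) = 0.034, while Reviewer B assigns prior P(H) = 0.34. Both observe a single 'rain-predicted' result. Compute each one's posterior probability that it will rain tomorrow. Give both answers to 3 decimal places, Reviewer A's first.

Reviewer A: 0.172; Reviewer B: 0.752

P('+'|H) = 0.884, P('+'|¬H) = 0.15.
Reviewer A: numerator 0.884·0.034 = 0.030056; evidence = 0.030056+0.15·0.966 = 0.17496; posterior = 0.172.
Reviewer B: numerator 0.884·0.34 = 0.30056; evidence = 0.30056+0.15·0.66 = 0.39956; posterior = 0.752.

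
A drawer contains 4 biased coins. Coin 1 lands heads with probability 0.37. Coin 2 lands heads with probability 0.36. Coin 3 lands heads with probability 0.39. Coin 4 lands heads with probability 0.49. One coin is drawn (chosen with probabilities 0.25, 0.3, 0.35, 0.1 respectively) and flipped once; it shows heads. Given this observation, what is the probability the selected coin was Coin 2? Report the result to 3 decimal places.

Posterior probability ≈ 0.280

P(heads|C1) = 0.37; P(heads|C2) = 0.36; P(heads|C3) = 0.39; P(heads|C4) = 0.49.
Prior × likelihood for each source: 0.25·0.37=0.09250, 0.3·0.36=0.1080, 0.35·0.39=0.1365, 0.1·0.49=0.04900. Summing gives P(heads) = 0.38600.
P(Coin 2 | heads) = 0.1080 / 0.38600 = 0.280.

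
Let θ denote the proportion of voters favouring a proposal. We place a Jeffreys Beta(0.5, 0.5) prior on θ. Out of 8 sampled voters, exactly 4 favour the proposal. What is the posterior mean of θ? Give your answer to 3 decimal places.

Observing 4 successes and 4 failures updates Beta(0.5, 0.5) by adding the success and failure counts to the two shape parameters: α = 0.5+4 = 4.5, β = 0.5+4 = 4.5.
E[θ | data] = 4.5/(4.5+4.5) = 0.500.

Posterior mean ≈ 0.500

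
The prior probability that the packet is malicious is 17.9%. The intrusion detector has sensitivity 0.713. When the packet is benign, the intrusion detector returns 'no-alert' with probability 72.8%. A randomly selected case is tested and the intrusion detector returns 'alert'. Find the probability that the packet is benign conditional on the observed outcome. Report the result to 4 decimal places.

Let H be the event that the packet is malicious. P(H) = 0.179, so P(¬H) = 0.821. With E the 'alert' result, P(E|H) = 0.713 and P(E|¬H) = 0.272.
P(E) = 0.713·0.179 + 0.272·0.821 = 0.12763 + 0.22331 = 0.35094.
By Bayes' theorem, P(H|E) = 0.12763 / 0.35094 = 0.3637. Hence P(¬H|E) = 1 − 0.3637 = 0.6363.

P(¬H | E) ≈ 0.6363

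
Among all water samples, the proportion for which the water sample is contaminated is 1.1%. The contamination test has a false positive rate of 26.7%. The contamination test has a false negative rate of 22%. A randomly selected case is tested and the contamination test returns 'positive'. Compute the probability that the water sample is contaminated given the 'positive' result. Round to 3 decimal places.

P(H | E) ≈ 0.031

Write H for 'the water sample is contaminated'. Prior odds H:¬H = 0.011/0.989 = 0.011122. For the 'positive' outcome, the likelihood ratio is 0.78/0.267 = 2.9213.
Posterior odds = 0.011122 × 2.9213 = 0.032492, so P(H|E) = 0.032492/(1+0.032492) = 0.031.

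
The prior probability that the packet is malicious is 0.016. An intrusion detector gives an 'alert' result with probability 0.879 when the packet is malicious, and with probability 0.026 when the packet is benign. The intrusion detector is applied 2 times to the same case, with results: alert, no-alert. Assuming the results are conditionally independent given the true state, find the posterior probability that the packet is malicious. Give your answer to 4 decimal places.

Posterior P(H) ≈ 0.0639

Let H be the event that the packet is malicious; start with P(H) = 0.016. P('alert'|H) = 0.879, P('alert'|¬H) = 0.026.
Update on result 1 ('alert'): P(H) ← 0.879·0.0160 / (0.879·0.0160 + 0.026·0.9840) = 0.014064/0.039648 = 0.3547.
Update on result 2 ('no-alert'): P(H) ← 0.121·0.3547 / (0.121·0.3547 + 0.974·0.6453) = 0.042921/0.67142 = 0.0639.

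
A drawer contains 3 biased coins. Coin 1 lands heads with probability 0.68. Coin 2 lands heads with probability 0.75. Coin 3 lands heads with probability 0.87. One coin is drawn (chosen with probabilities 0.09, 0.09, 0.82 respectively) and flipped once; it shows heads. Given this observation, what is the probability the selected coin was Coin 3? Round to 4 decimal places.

Posterior probability ≈ 0.8472

P(heads|C1) = 0.68; P(heads|C2) = 0.75; P(heads|C3) = 0.87.
Prior × likelihood for each source: 0.09·0.68=0.06120, 0.09·0.75=0.06750, 0.82·0.87=0.7134. Summing gives P(heads) = 0.84210.
P(Coin 3 | heads) = 0.7134 / 0.84210 = 0.8472.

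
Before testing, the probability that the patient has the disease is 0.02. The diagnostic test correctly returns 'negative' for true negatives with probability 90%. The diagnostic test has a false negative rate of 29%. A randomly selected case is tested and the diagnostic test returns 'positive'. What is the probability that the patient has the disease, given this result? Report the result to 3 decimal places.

P(H | E) ≈ 0.127

Let H be the event that the patient has the disease. P(H) = 0.02, so P(¬H) = 0.98. With E the 'positive' result, P(E|H) = 0.71 and P(E|¬H) = 0.1.
P(E) = 0.71·0.02 + 0.1·0.98 = 0.014200 + 0.098000 = 0.11220.
By Bayes' theorem, P(H|E) = 0.014200 / 0.11220 = 0.127.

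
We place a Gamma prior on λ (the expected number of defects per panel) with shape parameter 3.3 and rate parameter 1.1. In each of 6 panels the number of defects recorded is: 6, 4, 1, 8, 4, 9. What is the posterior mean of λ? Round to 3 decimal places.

Posterior mean ≈ 4.972

The Poisson likelihood adds the total count to the shape and the number of exposure periods to the rate. Here ∑xᵢ = 32 and n = 6, so shape 3.3→35.3 and rate 1.1→7.1.
E[λ | data] = 35.3/7.1 = 4.972.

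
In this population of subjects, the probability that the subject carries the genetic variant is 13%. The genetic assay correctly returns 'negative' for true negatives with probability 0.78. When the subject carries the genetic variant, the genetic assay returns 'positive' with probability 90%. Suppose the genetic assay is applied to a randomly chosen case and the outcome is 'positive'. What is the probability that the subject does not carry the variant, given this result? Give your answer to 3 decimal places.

P(¬H | E) ≈ 0.621

Let H be the event that the subject carries the genetic variant. P(H) = 0.13, so P(¬H) = 0.87. With E the 'positive' result, P(E|H) = 0.9 and P(E|¬H) = 0.22.
P(E) = 0.9·0.13 + 0.22·0.87 = 0.11700 + 0.19140 = 0.30840.
By Bayes' theorem, P(H|E) = 0.11700 / 0.30840 = 0.379. Hence P(¬H|E) = 1 − 0.379 = 0.621.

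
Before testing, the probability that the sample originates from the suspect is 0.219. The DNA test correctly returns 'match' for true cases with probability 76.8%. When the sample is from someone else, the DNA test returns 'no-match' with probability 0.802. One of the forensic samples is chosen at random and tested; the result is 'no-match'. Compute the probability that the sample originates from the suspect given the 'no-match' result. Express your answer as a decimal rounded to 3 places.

P(H | E) ≈ 0.075

Write H for 'the sample originates from the suspect'. Prior odds H:¬H = 0.219/0.781 = 0.28041. For the 'no-match' outcome, the likelihood ratio is 0.232/0.802 = 0.28928.
Posterior odds = 0.28041 × 0.28928 = 0.081116, so P(H|E) = 0.081116/(1+0.081116) = 0.075.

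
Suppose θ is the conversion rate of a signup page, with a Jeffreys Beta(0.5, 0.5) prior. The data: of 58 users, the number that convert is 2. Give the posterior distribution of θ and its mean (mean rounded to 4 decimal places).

Posterior: Beta(2.5, 56.5); mean ≈ 0.0424

Observing 2 successes and 56 failures updates Beta(0.5, 0.5) by adding the success and failure counts to the two shape parameters: α = 0.5+2 = 2.5, β = 0.5+56 = 56.5.
E[θ | data] = 2.5/(2.5+56.5) = 0.0424.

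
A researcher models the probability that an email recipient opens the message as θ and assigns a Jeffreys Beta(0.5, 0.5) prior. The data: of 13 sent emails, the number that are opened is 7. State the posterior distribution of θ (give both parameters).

The binomial likelihood is conjugate to the Beta prior: with 7 successes and 6 failures, the posterior is Beta(0.5+7, 0.5+6) = Beta(7.5, 6.5).

Posterior: Beta(7.5, 6.5)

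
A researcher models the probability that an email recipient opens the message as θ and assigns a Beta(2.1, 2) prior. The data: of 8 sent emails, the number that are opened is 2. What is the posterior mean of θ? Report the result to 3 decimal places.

The binomial likelihood is conjugate to the Beta prior: with 2 successes and 6 failures, the posterior is Beta(2.1+2, 2+6) = Beta(4.1, 8).
Posterior mean = α/(α+β) = 4.1/12.1 = 0.339.

Posterior mean ≈ 0.339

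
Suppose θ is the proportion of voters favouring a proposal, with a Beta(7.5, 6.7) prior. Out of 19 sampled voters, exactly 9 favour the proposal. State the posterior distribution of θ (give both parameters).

The binomial likelihood is conjugate to the Beta prior: with 9 successes and 10 failures, the posterior is Beta(7.5+9, 6.7+10) = Beta(16.5, 16.7).

Posterior: Beta(16.5, 16.7)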